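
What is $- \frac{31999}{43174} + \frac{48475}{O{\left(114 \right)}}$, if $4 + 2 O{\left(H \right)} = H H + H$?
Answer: $\frac{1883170203}{282919222} \approx 6.6562$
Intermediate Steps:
$O{\left(H \right)} = -2 + \frac{H}{2} + \frac{H^{2}}{2}$ ($O{\left(H \right)} = -2 + \frac{H H + H}{2} = -2 + \frac{H^{2} + H}{2} = -2 + \frac{H + H^{2}}{2} = -2 + \left(\frac{H}{2} + \frac{H^{2}}{2}\right) = -2 + \frac{H}{2} + \frac{H^{2}}{2}$)
$- \frac{31999}{43174} + \frac{48475}{O{\left(114 \right)}} = - \frac{31999}{43174} + \frac{48475}{-2 + \frac{1}{2} \cdot 114 + \frac{114^{2}}{2}} = \left(-31999\right) \frac{1}{43174} + \frac{48475}{-2 + 57 + \frac{1}{2} \cdot 12996} = - \frac{31999}{43174} + \frac{48475}{-2 + 57 + 6498} = - \frac{31999}{43174} + \frac{48475}{6553} = \frac{1883170203}{282919222}$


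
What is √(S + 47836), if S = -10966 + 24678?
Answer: 2*√15387 ≈ 248.09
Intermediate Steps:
S = 13712
√(S + 47836) = √(13712 + 47836) = √61548 = 2*√15387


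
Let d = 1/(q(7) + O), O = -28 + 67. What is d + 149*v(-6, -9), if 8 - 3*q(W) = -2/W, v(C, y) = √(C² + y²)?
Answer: 21/877 + 447*√13 ≈ 1611.7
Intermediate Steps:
O = 39
q(W) = 8/3 + 2/(3*W) (q(W) = 8/3 - (-2)/(3*W) = 8/3 + 2/(3*W))
d = 21/877 (d = 1/((⅔)*(1 + 4*7)/7 + 39) = 1/((⅔)*(⅐)*(1 + 28) + 39) = 1/((⅔)*(⅐)*29 + 39) = 1/(58/21 + 39) = 1/(877/21) = 21/877 ≈ 0.023945)
d + 149*v(-6, -9) = 21/877 + 149*√((-6)² + (-9)²) = 21/877 + 149*√(36 + 81) = 21/877 + 149*√117 = 21/877 + 149*(3*√13) = 21/877 + 447*√13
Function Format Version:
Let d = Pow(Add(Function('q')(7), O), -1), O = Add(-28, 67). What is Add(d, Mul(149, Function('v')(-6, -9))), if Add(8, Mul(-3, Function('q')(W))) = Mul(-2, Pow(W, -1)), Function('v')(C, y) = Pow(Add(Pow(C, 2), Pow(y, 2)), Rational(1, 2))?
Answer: Add(Rational(21, 877), Mul(447, Pow(13, Rational(1, 2)))) ≈ 1611.7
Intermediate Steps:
O = 39
Function('q')(W) = Add(Rational(8, 3), Mul(Rational(2, 3), Pow(W, -1))) (Function('q')(W) = Add(Rational(8, 3), Mul(Rational(-1, 3), Mul(-2, Pow(W, -1)))) = Add(Rational(8, 3), Mul(Rational(2, 3), Pow(W, -1))))
d = Rational(21, 877) (d = Pow(Add(Mul(Rational(2, 3), Pow(7, -1), Add(1, Mul(4, 7))), 39), -1) = Pow(Add(Mul(Rational(2, 3), Rational(1, 7), Add(1, 28)), 39), -1) = Pow(Add(Mul(Rational(2, 3), Rational(1, 7), 29), 39), -1) = Pow(Add(Rational(58, 21), 39), -1) = Pow(Rational(877, 21), -1) = Rational(21, 877) ≈ 0.023945)
Add(d, Mul(149, Function('v')(-6, -9))) = Add(Rational(21, 877), Mul(149, Pow(Add(Pow(-6, 2), Pow(-9, 2)), Rational(1, 2)))) = Add(Rational(21, 877), Mul(149, Pow(Add(36, 81), Rational(1, 2)))) = Add(Rational(21, 877), Mul(149, Pow(117, Rational(1, 2)))) = Add(Rational(21, 877), Mul(149, Mul(3, Pow(13, Rational(1, 2))))) = Add(Rational(21, 877), Mul(447, Pow(13, Rational(1, 2))))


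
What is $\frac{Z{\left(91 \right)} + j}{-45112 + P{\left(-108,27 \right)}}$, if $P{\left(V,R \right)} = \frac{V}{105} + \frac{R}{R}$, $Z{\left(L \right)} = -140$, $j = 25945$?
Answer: $- \frac{903175}{1578921} \approx -0.57202$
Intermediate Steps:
$P{\left(V,R \right)} = 1 + \frac{V}{105}$ ($P{\left(V,R \right)} = V \frac{1}{105} + 1 = \frac{V}{105} + 1 = 1 + \frac{V}{105}$)
$\frac{Z{\left(91 \right)} + j}{-45112 + P{\left(-108,27 \right)}} = \frac{-140 + 25945}{-45112 + \left(1 + \frac{1}{105} \left(-108\right)\right)} = \frac{25805}{-45112 + \left(1 - \frac{36}{35}\right)} = \frac{25805}{-45112 - \frac{1}{35}} = \frac{25805}{- \frac{1578921}{35}} = 25805 \left(- \frac{35}{1578921}\right) = - \frac{903175}{1578921}$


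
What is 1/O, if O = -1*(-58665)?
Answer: 1/58665 ≈ 1.7046e-5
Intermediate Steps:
O = 58665
1/O = 1/58665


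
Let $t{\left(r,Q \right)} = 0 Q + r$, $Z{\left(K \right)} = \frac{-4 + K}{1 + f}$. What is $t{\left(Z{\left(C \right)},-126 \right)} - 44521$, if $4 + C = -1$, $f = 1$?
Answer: $- \frac{89051}{2} \approx -44526.0$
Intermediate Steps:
$C = -5$ ($C = -4 - 1 = -5$)
$Z{\left(K \right)} = -2 + \frac{K}{2}$ ($Z{\left(K \right)} = \frac{-4 + K}{1 + 1} = \frac{-4 + K}{2} = \left(-4 + K\right) \frac{1}{2} = -2 + \frac{K}{2}$)
$t{\left(r,Q \right)} = r$ ($t{\left(r,Q \right)} = 0 + r = r$)
$t{\left(Z{\left(C \right)},-126 \right)} - 44521 = \left(-2 + \frac{1}{2} \left(-5\right)\right) - 44521 = \left(-2 - \frac{5}{2}\right) - 44521 = - \frac{9}{2} - 44521 = - \frac{89051}{2}$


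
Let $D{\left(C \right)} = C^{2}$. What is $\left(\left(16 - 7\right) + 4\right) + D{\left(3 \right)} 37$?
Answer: $346$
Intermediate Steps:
$\left(\left(16 - 7\right) + 4\right) + D{\left(3 \right)} 37 = \left(\left(16 - 7\right) + 4\right) + 3^{2} \cdot 37 = \left(9 + 4\right) + 9 \cdot 37 = 13 + 333 = 346$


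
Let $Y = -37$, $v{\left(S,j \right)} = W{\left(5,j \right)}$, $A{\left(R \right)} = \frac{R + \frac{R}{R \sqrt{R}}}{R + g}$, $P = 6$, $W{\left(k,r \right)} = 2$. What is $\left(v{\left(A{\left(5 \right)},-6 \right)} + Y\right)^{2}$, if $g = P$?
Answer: $1225$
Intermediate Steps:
$g = 6$
$A{\left(R \right)} = \frac{R + \frac{1}{\sqrt{R}}}{6 + R}$ ($A{\left(R \right)} = \frac{R + \frac{R}{R \sqrt{R}}}{R + 6} = \frac{R + \frac{R}{R^{\frac{3}{2}}}}{6 + R} = \frac{R + \frac{1}{\sqrt{R}}}{6 + R}$)
$v{\left(S,j \right)} = 2$
$\left(v{\left(A{\left(5 \right)},-6 \right)} + Y\right)^{2} = \left(2 - 37\right)^{2} = \left(-35\right)^{2} = 1225$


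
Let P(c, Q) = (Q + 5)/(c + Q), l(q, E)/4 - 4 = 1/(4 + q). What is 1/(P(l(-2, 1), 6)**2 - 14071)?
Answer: -576/8104775 ≈ -7.1069e-5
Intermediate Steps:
l(q, E) = 16 + 4/(4 + q)
P(c, Q) = (5 + Q)/(Q + c)
1/(P(l(-2, 1), 6)**2 - 14071) = 1/(((5 + 6)/(6 + 4*(17 + 4*(-2))/(4 - 2)))**2 - 14071) = 1/((11/(6 + 4*(17 - 8)/2))**2 - 14071) = 1/((11/(6 + 4*(1/2)*9))**2 - 14071) = 1/((11/(6 + 18))**2 - 14071) = 1/((11/24)**2 - 14071) = 1/(121/576 - 14071) = 1/(-8104775/576) = -576/8104775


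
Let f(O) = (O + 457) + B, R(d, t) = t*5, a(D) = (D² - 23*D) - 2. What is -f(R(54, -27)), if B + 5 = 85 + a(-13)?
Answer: -868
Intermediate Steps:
a(D) = -2 + D² - 23*D
R(d, t) = 5*t
B = 546 (B = -5 + (85 + (-2 + (-13)² - 23*(-13))) = -5 + (85 + (-2 + 169 + 299)) = -5 + (85 + 466) = -5 + 551 = 546)
f(O) = 1003 + O (f(O) = (O + 457) + 546 = (457 + O) + 546 = 1003 + O)
-f(R(54, -27)) = -(1003 + 5*(-27)) = -(1003 - 135) = -1*868 = -868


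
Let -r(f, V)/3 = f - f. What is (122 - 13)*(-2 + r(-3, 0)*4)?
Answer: -218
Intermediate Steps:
r(f, V) = 0 (r(f, V) = -3*(f - f) = -3*0 = 0)
(122 - 13)*(-2 + r(-3, 0)*4) = (122 - 13)*(-2 + 0*4) = 109*(-2 + 0) = 109*(-2) = -218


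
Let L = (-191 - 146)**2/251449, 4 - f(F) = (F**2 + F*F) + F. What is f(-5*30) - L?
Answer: -11276595423/251449 ≈ -44846.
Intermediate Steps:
f(F) = 4 - F - 2*F**2 (f(F) = 4 - ((F**2 + F*F) + F) = 4 - ((F**2 + F**2) + F) = 4 - (2*F**2 + F) = 4 - (F + 2*F**2) = 4 + (-F - 2*F**2) = 4 - F - 2*F**2)
L = 113569/251449 (L = (-337)**2*(1/251449) = 113569*(1/251449) = 113569/251449 ≈ 0.45166)
f(-5*30) - L = (4 - (-5)*30 - 2*(-5*30)**2) - 1*113569/251449 = (4 - 1*(-150) - 2*(-150)**2) - 113569/251449 = (4 + 150 - 2*22500) - 113569/251449 = (4 + 150 - 45000) - 113569/251449 = -44846 - 113569/251449 = -11276595423/251449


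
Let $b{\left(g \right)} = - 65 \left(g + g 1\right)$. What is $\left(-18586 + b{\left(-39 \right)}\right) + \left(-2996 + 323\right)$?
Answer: $-16189$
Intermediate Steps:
$b{\left(g \right)} = - 130 g$ ($b{\left(g \right)} = - 65 \left(g + g\right) = - 65 \cdot 2 g = - 130 g$)
$\left(-18586 + b{\left(-39 \right)}\right) + \left(-2996 + 323\right) = \left(-18586 - -5070\right) + \left(-2996 + 323\right) = \left(-18586 + 5070\right) - 2673 = -13516 - 2673 = -16189$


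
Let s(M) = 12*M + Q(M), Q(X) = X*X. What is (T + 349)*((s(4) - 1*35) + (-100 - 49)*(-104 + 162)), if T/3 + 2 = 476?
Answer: -15253623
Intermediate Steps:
T = 1422 (T = -6 + 3*476 = -6 + 1428 = 1422)
Q(X) = X²
s(M) = M² + 12*M (s(M) = 12*M + M² = M² + 12*M)
(T + 349)*((s(4) - 1*35) + (-100 - 49)*(-104 + 162)) = (1422 + 349)*((4*(12 + 4) - 1*35) + (-100 - 49)*(-104 + 162)) = 1771*((4*16 - 35) - 149*58) = 1771*((64 - 35) - 8642) = 1771*(29 - 8642) = 1771*(-8613) = -15253623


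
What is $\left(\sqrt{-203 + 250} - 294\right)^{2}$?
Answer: $\left(294 - \sqrt{47}\right)^{2} \approx 82452.0$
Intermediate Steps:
$\left(\sqrt{-203 + 250} - 294\right)^{2} = \left(\sqrt{47} - 294\right)^{2} = \left(-294 + \sqrt{47}\right)^{2}$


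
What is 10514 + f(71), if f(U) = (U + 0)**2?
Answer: 15555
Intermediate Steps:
f(U) = U**2
10514 + f(71) = 10514 + 71**2 = 10514 + 5041 = 15555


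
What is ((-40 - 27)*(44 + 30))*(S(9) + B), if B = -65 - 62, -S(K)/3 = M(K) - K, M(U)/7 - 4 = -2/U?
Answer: 2667404/3 ≈ 8.8914e+5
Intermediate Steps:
M(U) = 28 - 14/U (M(U) = 28 + 7*(-2/U) = 28 - 14/U)
S(K) = -84 + 3*K + 42/K (S(K) = -3*((28 - 14/K) - K) = -3*(28 - K - 14/K) = -84 + 3*K + 42/K)
B = -127
((-40 - 27)*(44 + 30))*(S(9) + B) = ((-40 - 27)*(44 + 30))*((-84 + 3*9 + 42/9) - 127) = (-67*74)*((-84 + 27 + 42*(⅑)) - 127) = -4958*((-84 + 27 + 14/3) - 127) = -4958*(-157/3 - 127) = -4958*(-538/3) = 2667404/3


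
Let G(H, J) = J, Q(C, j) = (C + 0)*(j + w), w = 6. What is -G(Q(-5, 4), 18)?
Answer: -18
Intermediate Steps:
Q(C, j) = C*(6 + j) (Q(C, j) = (C + 0)*(j + 6) = C*(6 + j))
-G(Q(-5, 4), 18) = -1*18 = -18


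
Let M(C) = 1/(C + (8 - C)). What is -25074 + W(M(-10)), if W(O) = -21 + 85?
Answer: -25010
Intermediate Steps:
M(C) = ⅛ (M(C) = 1/8 = ⅛)
W(O) = 64
-25074 + W(M(-10)) = -25074 + 64 = -25010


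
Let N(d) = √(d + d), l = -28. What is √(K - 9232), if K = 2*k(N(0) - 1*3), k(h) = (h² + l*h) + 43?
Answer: 16*I*√35 ≈ 94.657*I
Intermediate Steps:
N(d) = √2*√d (N(d) = √(2*d) = √2*√d)
k(h) = 43 + h² - 28*h (k(h) = (h² - 28*h) + 43 = 43 + h² - 28*h)
K = 272 (K = 2*(43 + (√2*√0 - 1*3)² - 28*(√2*√0 - 1*3)) = 2*(43 + (√2*0 - 3)² - 28*(√2*0 - 3)) = 2*(43 + (0 - 3)² - 28*(0 - 3)) = 2*(43 + (-3)² - 28*(-3)) = 2*(43 + 9 + 84) = 2*136 = 272)
√(K - 9232) = √(272 - 9232) = √(-8960) = 16*I*√35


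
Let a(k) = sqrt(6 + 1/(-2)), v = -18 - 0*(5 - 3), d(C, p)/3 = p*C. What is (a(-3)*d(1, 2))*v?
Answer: -54*sqrt(22) ≈ -253.28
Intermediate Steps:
d(C, p) = 3*C*p (d(C, p) = 3*(p*C) = 3*(C*p) = 3*C*p)
v = -18 (v = -18 - 0*2 = -18 - 1*0 = -18 + 0 = -18)
a(k) = sqrt(22)/2 (a(k) = sqrt(6 - 1/2) = sqrt(11/2) = sqrt(22)/2)
(a(-3)*d(1, 2))*v = ((sqrt(22)/2)*(3*1*2))*(-18) = ((sqrt(22)/2)*6)*(-18) = (3*sqrt(22))*(-18) = -54*sqrt(22)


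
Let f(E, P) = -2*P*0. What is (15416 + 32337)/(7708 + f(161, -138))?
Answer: 47753/7708 ≈ 6.1953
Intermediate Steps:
f(E, P) = 0
(15416 + 32337)/(7708 + f(161, -138)) = (15416 + 32337)/(7708 + 0) = 47753/7708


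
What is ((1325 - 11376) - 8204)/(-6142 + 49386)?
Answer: -18255/43244 ≈ -0.42214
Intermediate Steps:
((1325 - 11376) - 8204)/(-6142 + 49386) = (-10051 - 8204)/43244 = -18255*1/43244 = -18255/43244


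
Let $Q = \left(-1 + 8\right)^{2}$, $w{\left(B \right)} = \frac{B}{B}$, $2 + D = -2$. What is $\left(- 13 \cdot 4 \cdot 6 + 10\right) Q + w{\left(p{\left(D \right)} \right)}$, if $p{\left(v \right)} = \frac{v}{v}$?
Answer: $-14797$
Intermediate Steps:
$D = -4$ ($D = -2 - 2 = -4$)
$p{\left(v \right)} = 1$
$w{\left(B \right)} = 1$
$Q = 49$ ($Q = 7^{2} = 49$)
$\left(- 13 \cdot 4 \cdot 6 + 10\right) Q + w{\left(p{\left(D \right)} \right)} = \left(- 13 \cdot 4 \cdot 6 + 10\right) 49 + 1 = \left(\left(-13\right) 24 + 10\right) 49 + 1 = \left(-312 + 10\right) 49 + 1 = \left(-302\right) 49 + 1 = -14798 + 1 = -14797$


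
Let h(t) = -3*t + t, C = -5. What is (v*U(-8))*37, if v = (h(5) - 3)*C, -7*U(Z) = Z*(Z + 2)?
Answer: -115440/7 ≈ -16491.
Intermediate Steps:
h(t) = -2*t
U(Z) = -Z*(2 + Z)/7 (U(Z) = -Z*(Z + 2)/7 = -Z*(2 + Z)/7)
v = 65 (v = (-2*5 - 3)*(-5) = (-10 - 3)*(-5) = -13*(-5) = 65)
(v*U(-8))*37 = (65*(-⅐*(-8)*(2 - 8)))*37 = (65*(-⅐*(-8)*(-6)))*37 = (65*(-48/7))*37 = -3120/7*37 = -115440/7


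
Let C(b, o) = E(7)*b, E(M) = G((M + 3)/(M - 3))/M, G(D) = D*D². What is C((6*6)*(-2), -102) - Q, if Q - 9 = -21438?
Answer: 148878/7 ≈ 21268.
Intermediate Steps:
Q = -21429 (Q = 9 - 21438 = -21429)
G(D) = D³
E(M) = (3 + M)³/(M*(-3 + M)³) (E(M) = ((M + 3)/(M - 3))³/M = ((3 + M)/(-3 + M))³/M = ((3 + M)³/(-3 + M)³)/M = (3 + M)³/(M*(-3 + M)³))
C(b, o) = 125*b/56 (C(b, o) = ((3 + 7)³/(7*(-3 + 7)³))*b = ((⅐)*10³/4³)*b = ((⅐)*(1/64)*1000)*b = 125*b/56)
C((6*6)*(-2), -102) - Q = 125*((6*6)*(-2))/56 - 1*(-21429) = 125*(36*(-2))/56 + 21429 = (125/56)*(-72) + 21429 = -1125/7 + 21429 = 148878/7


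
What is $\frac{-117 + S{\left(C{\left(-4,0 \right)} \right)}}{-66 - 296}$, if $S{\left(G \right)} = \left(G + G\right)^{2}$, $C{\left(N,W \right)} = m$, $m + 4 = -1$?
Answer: $\frac{17}{362} \approx 0.046961$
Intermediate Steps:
$m = -5$ ($m = -4 - 1 = -5$)
$C{\left(N,W \right)} = -5$
$S{\left(G \right)} = 4 G^{2}$ ($S{\left(G \right)} = \left(2 G\right)^{2} = 4 G^{2}$)
$\frac{-117 + S{\left(C{\left(-4,0 \right)} \right)}}{-66 - 296} = \frac{-117 + 4 \left(-5\right)^{2}}{-66 - 296} = \frac{-117 + 4 \cdot 25}{-362} = \left(-117 + 100\right) \left(- \frac{1}{362}\right) = \left(-17\right) \left(- \frac{1}{362}\right) = \frac{17}{362}$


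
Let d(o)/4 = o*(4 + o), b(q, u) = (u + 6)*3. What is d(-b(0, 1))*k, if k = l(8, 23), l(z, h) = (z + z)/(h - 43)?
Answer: -5712/5 ≈ -1142.4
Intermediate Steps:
l(z, h) = 2*z/(-43 + h) (l(z, h) = (2*z)/(-43 + h) = 2*z/(-43 + h))
b(q, u) = 18 + 3*u (b(q, u) = (6 + u)*3 = 18 + 3*u)
k = -⅘ (k = 2*8/(-43 + 23) = 2*8/(-20) = 2*8*(-1/20) = -⅘ ≈ -0.80000)
d(o) = 4*o*(4 + o) (d(o) = 4*(o*(4 + o)) = 4*o*(4 + o))
d(-b(0, 1))*k = (4*(-(18 + 3*1))*(4 - (18 + 3*1)))*(-⅘) = (4*(-(18 + 3))*(4 - (18 + 3)))*(-⅘) = (4*(-1*21)*(4 - 1*21))*(-⅘) = (4*(-21)*(4 - 21))*(-⅘) = (4*(-21)*(-17))*(-⅘) = 1428*(-⅘) = -5712/5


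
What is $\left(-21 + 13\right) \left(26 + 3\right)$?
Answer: $-232$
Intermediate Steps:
$\left(-21 + 13\right) \left(26 + 3\right) = \left(-8\right) 29 = -232$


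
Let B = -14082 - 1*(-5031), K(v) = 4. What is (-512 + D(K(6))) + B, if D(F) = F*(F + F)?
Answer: -9531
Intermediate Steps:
D(F) = 2*F**2 (D(F) = F*(2*F) = 2*F**2)
B = -9051 (B = -14082 + 5031 = -9051)
(-512 + D(K(6))) + B = (-512 + 2*4**2) - 9051 = (-512 + 2*16) - 9051 = (-512 + 32) - 9051 = -480 - 9051 = -9531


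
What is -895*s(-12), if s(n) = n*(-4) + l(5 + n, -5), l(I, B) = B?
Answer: -38485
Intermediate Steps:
s(n) = -5 - 4*n (s(n) = n*(-4) - 5 = -4*n - 5 = -5 - 4*n)
-895*s(-12) = -895*(-5 - 4*(-12)) = -895*(-5 + 48) = -895*43 = -38485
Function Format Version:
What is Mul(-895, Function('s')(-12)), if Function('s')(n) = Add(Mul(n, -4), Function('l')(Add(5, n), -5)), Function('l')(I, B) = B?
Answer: -38485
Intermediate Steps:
Function('s')(n) = Add(-5, Mul(-4, n)) (Function('s')(n) = Add(Mul(n, -4), -5) = Add(Mul(-4, n), -5) = Add(-5, Mul(-4, n)))
Mul(-895, Function('s')(-12)) = Mul(-895, Add(-5, Mul(-4, -12))) = Mul(-895, Add(-5, 48)) = Mul(-895, 43) = -38485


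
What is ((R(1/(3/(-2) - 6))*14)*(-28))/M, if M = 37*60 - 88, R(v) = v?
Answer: 196/7995 ≈ 0.024515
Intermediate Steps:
M = 2132 (M = 2220 - 88 = 2132)
((R(1/(3/(-2) - 6))*14)*(-28))/M = ((14/(3/(-2) - 6))*(-28))/2132 = ((14/(3*(-½) - 6))*(-28))*(1/2132) = ((14/(-3/2 - 6))*(-28))*(1/2132) = ((14/(-15/2))*(-28))*(1/2132) = (-2/15*14*(-28))*(1/2132) = -28/15*(-28)*(1/2132) = (784/15)*(1/2132) = 196/7995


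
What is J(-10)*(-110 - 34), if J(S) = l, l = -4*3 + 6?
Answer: 864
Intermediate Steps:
l = -6 (l = -12 + 6 = -6)
J(S) = -6
J(-10)*(-110 - 34) = -6*(-110 - 34) = -6*(-144) = 864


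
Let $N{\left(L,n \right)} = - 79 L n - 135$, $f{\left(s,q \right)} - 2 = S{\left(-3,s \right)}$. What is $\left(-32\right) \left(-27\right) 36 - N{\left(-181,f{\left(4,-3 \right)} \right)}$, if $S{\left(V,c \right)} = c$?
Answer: $-54555$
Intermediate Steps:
$f{\left(s,q \right)} = 2 + s$
$N{\left(L,n \right)} = -135 - 79 L n$ ($N{\left(L,n \right)} = - 79 L n - 135 = -135 - 79 L n$)
$\left(-32\right) \left(-27\right) 36 - N{\left(-181,f{\left(4,-3 \right)} \right)} = \left(-32\right) \left(-27\right) 36 - \left(-135 - - 14299 \left(2 + 4\right)\right) = 864 \cdot 36 - \left(-135 - \left(-14299\right) 6\right) = 31104 - \left(-135 + 85794\right) = 31104 - 85659 = -54555$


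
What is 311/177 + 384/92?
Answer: 24145/4071 ≈ 5.9310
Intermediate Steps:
311/177 + 384/92 = 311*(1/177) + 384*(1/92) = 311/177 + 96/23 = 24145/4071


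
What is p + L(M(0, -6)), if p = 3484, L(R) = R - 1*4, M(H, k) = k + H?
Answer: 3474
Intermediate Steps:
M(H, k) = H + k
L(R) = -4 + R (L(R) = R - 4 = -4 + R)
p + L(M(0, -6)) = 3484 + (-4 + (0 - 6)) = 3484 + (-4 - 6) = 3484 - 10 = 3474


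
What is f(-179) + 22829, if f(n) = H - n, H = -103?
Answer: 22905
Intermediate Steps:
f(n) = -103 - n
f(-179) + 22829 = (-103 - 1*(-179)) + 22829 = (-103 + 179) + 22829 = 76 + 22829 = 22905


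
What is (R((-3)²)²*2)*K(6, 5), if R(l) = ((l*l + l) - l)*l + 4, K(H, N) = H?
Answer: 6447468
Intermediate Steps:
R(l) = 4 + l³ (R(l) = ((l² + l) - l)*l + 4 = ((l + l²) - l)*l + 4 = l²*l + 4 = l³ + 4 = 4 + l³)
(R((-3)²)²*2)*K(6, 5) = ((4 + ((-3)²)³)²*2)*6 = ((4 + 9³)²*2)*6 = ((4 + 729)²*2)*6 = (733²*2)*6 = (537289*2)*6 = 1074578*6 = 6447468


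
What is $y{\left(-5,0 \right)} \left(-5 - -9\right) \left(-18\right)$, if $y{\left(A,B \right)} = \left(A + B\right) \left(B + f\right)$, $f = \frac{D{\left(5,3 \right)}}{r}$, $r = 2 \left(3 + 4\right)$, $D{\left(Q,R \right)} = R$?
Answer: $\frac{540}{7} \approx 77.143$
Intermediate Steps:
$r = 14$ ($r = 2 \cdot 7 = 14$)
$f = \frac{3}{14} \approx 0.21429$
$y{\left(A,B \right)} = \left(\frac{3}{14} + B\right) \left(A + B\right)$ ($y{\left(A,B \right)} = \left(A + B\right) \left(B + \frac{3}{14}\right) = \left(A + B\right) \left(\frac{3}{14} + B\right) = \left(\frac{3}{14} + B\right) \left(A + B\right)$)
$y{\left(-5,0 \right)} \left(-5 - -9\right) \left(-18\right) = \left(0^{2} + \frac{3}{14} \left(-5\right) + \frac{3}{14} \cdot 0 - 0\right) \left(-5 - -9\right) \left(-18\right) = \left(0 - \frac{15}{14} + 0 + 0\right) \left(-5 + 9\right) \left(-18\right) = \left(- \frac{15}{14}\right) 4 \left(-18\right) = \left(- \frac{30}{7}\right) \left(-18\right) = \frac{540}{7}$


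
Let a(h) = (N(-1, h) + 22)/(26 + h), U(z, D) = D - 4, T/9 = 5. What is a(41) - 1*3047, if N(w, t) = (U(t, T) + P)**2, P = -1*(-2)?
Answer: -202278/67 ≈ -3019.1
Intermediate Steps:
T = 45 (T = 9*5 = 45)
U(z, D) = -4 + D
P = 2
N(w, t) = 1849 (N(w, t) = ((-4 + 45) + 2)**2 = (41 + 2)**2 = 43**2 = 1849)
a(h) = 1871/(26 + h) (a(h) = (1849 + 22)/(26 + h) = 1871/(26 + h))
a(41) - 1*3047 = 1871/(26 + 41) - 1*3047 = 1871/67 - 3047 = -202278/67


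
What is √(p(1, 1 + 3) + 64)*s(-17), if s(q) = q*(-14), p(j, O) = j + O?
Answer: 238*√69 ≈ 1977.0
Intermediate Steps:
p(j, O) = O + j
s(q) = -14*q
√(p(1, 1 + 3) + 64)*s(-17) = √(((1 + 3) + 1) + 64)*(-14*(-17)) = √((4 + 1) + 64)*238 = √(5 + 64)*238 = √69*238 = 238*√69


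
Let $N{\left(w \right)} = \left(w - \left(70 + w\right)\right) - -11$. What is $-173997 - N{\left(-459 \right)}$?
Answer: $-173938$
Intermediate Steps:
$N{\left(w \right)} = -59$ ($N{\left(w \right)} = \left(w - \left(70 + w\right)\right) + 11 = -70 + 11 = -59$)
$-173997 - N{\left(-459 \right)} = -173997 - -59 = -173997 + 59 = -173938$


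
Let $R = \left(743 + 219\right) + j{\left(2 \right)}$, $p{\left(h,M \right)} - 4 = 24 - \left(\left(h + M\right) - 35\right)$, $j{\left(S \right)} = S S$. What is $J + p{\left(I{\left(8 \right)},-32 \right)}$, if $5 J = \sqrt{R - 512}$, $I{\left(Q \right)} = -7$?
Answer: $102 + \frac{\sqrt{454}}{5} \approx 106.26$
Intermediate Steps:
$j{\left(S \right)} = S^{2}$
$p{\left(h,M \right)} = 63 - M - h$ ($p{\left(h,M \right)} = 4 - \left(-59 + M + h\right) = 63 - M - h$)
$R = 966$ ($R = \left(743 + 219\right) + 2^{2} = 962 + 4 = 966$)
$J = \frac{\sqrt{454}}{5}$ ($J = \frac{\sqrt{966 - 512}}{5} = \frac{\sqrt{454}}{5} \approx 4.2615$)
$J + p{\left(I{\left(8 \right)},-32 \right)} = \frac{\sqrt{454}}{5} - -102 = \frac{\sqrt{454}}{5} + \left(63 + 32 + 7\right) = \frac{\sqrt{454}}{5} + 102 = 102 + \frac{\sqrt{454}}{5}$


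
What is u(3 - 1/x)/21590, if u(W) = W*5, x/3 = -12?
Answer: 109/155448 ≈ 0.00070120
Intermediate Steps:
x = -36 (x = 3*(-12) = -36)
u(W) = 5*W
u(3 - 1/x)/21590 = (5*(3 - 1/(-36)))/21590 = (5*(3 - 1*(-1/36)))*(1/21590) = (5*(3 + 1/36))*(1/21590) = (5*(109/36))*(1/21590) = (545/36)*(1/21590) = 109/155448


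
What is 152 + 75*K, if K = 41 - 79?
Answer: -2698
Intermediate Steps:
K = -38
152 + 75*K = 152 + 75*(-38) = 152 - 2850 = -2698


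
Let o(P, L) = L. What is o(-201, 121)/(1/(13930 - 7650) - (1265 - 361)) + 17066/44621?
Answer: 62979107374/253318726899 ≈ 0.24862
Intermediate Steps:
o(-201, 121)/(1/(13930 - 7650) - (1265 - 361)) + 17066/44621 = 121/(1/(13930 - 7650) - (1265 - 361)) + 17066/44621 = 121/(1/6280 - 1*904) + 17066*(1/44621) = 121/(1/6280 - 904) + 17066/44621 = 121/(-5677119/6280) + 17066/44621 = 121*(-6280/5677119) + 17066/44621 = -759880/5677119 + 17066/44621 = 62979107374/253318726899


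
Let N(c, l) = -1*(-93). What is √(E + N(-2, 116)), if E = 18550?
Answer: √18643 ≈ 136.54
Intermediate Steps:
N(c, l) = 93
√(E + N(-2, 116)) = √(18550 + 93) = √18643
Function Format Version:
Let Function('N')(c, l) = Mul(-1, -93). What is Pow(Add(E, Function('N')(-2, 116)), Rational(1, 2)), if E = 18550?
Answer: Pow(18643, Rational(1, 2)) ≈ 136.54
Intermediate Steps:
Function('N')(c, l) = 93
Pow(Add(E, Function('N')(-2, 116)), Rational(1, 2)) = Pow(Add(18550, 93), Rational(1, 2)) = Pow(18643, Rational(1, 2))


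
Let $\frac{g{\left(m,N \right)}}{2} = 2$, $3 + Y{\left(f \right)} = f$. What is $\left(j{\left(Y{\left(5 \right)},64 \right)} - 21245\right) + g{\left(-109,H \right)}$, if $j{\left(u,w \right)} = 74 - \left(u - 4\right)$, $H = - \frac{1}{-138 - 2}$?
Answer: $-21165$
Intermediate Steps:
$Y{\left(f \right)} = -3 + f$
$H = \frac{1}{140}$ ($H = - \frac{1}{-140} = \left(-1\right) \left(- \frac{1}{140}\right) = \frac{1}{140} \approx 0.0071429$)
$j{\left(u,w \right)} = 78 - u$ ($j{\left(u,w \right)} = 74 - \left(u - 4\right) = 74 - \left(-4 + u\right) = 78 - u$)
$g{\left(m,N \right)} = 4$ ($g{\left(m,N \right)} = 2 \cdot 2 = 4$)
$\left(j{\left(Y{\left(5 \right)},64 \right)} - 21245\right) + g{\left(-109,H \right)} = \left(\left(78 - \left(-3 + 5\right)\right) - 21245\right) + 4 = \left(\left(78 - 2\right) - 21245\right) + 4 = \left(76 - 21245\right) + 4 = -21169 + 4 = -21165$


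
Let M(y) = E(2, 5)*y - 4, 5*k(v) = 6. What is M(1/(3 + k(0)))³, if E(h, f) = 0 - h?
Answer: -830584/9261 ≈ -89.686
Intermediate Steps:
k(v) = 6/5 (k(v) = (⅕)*6 = 6/5)
E(h, f) = -h
M(y) = -4 - 2*y (M(y) = (-1*2)*y - 4 = -2*y - 4 = -4 - 2*y)
M(1/(3 + k(0)))³ = (-4 - 2/(3 + 6/5))³ = (-4 - 2/21/5)³ = (-4 - 2*5/21)³ = (-4 - 10/21)³ = (-94/21)³ = -830584/9261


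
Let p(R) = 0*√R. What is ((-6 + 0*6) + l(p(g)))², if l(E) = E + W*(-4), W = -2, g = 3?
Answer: 4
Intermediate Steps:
p(R) = 0
l(E) = 8 + E (l(E) = E - 2*(-4) = E + 8 = 8 + E)
((-6 + 0*6) + l(p(g)))² = ((-6 + 0*6) + (8 + 0))² = ((-6 + 0) + 8)² = (-6 + 8)² = 2² = 4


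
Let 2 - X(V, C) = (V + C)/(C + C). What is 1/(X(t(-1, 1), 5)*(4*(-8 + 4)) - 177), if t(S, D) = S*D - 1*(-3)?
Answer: -5/989 ≈ -0.0050556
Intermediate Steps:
t(S, D) = 3 + D*S (t(S, D) = D*S + 3 = 3 + D*S)
X(V, C) = 2 - (C + V)/(2*C) (X(V, C) = 2 - (V + C)/(C + C) = 2 - (C + V)/(2*C))
1/(X(t(-1, 1), 5)*(4*(-8 + 4)) - 177) = 1/(((½)*(-(3 + 1*(-1)) + 3*5)/5)*(4*(-8 + 4)) - 177) = 1/(((½)*(⅕)*(-(3 - 1) + 15))*(4*(-4)) - 177) = 1/(((½)*(⅕)*(-1*2 + 15))*(-16) - 177) = 1/(((½)*(⅕)*(-2 + 15))*(-16) - 177) = 1/(((½)*(⅕)*13)*(-16) - 177) = 1/((13/10)*(-16) - 177) = 1/(-104/5 - 177) = 1/(-989/5) = -5/989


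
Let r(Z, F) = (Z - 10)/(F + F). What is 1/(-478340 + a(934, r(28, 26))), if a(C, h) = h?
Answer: -26/12436831 ≈ -2.0906e-6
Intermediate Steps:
r(Z, F) = (-10 + Z)/(2*F) (r(Z, F) = (-10 + Z)/((2*F)) = (-10 + Z)*(1/(2*F)) = (-10 + Z)/(2*F))
1/(-478340 + a(934, r(28, 26))) = 1/(-478340 + (½)*(-10 + 28)/26) = 1/(-478340 + (½)*(1/26)*18) = 1/(-478340 + 9/26) = 1/(-12436831/26) = -26/12436831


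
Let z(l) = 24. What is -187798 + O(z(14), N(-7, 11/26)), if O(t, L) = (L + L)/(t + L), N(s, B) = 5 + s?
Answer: -2065780/11 ≈ -1.8780e+5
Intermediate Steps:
O(t, L) = 2*L/(L + t) (O(t, L) = (2*L)/(L + t) = 2*L/(L + t))
-187798 + O(z(14), N(-7, 11/26)) = -187798 + 2*(5 - 7)/((5 - 7) + 24) = -187798 + 2*(-2)/(-2 + 24) = -187798 + 2*(-2)/22 = -187798 + 2*(-2)*(1/22) = -187798 - 2/11 = -2065780/11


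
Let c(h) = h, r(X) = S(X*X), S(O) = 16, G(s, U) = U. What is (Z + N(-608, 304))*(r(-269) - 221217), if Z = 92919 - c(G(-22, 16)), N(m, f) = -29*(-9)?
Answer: -20607969964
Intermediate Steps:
N(m, f) = 261
r(X) = 16
Z = 92903 (Z = 92919 - 1*16 = 92919 - 16 = 92903)
(Z + N(-608, 304))*(r(-269) - 221217) = (92903 + 261)*(16 - 221217) = 93164*(-221201) = -20607969964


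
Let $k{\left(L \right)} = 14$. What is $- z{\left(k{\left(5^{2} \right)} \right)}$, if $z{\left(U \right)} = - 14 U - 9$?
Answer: $205$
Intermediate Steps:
$z{\left(U \right)} = -9 - 14 U$
$- z{\left(k{\left(5^{2} \right)} \right)} = - (-9 - 196) = \left(-1\right) \left(-205\right) = 205$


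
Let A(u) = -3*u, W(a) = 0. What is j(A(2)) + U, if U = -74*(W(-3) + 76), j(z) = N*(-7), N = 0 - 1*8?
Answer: -5568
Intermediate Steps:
N = -8 (N = 0 - 8 = -8)
j(z) = 56 (j(z) = -8*(-7) = 56)
U = -5624 (U = -74*(0 + 76) = -74*76 = -5624)
j(A(2)) + U = 56 - 5624 = -5568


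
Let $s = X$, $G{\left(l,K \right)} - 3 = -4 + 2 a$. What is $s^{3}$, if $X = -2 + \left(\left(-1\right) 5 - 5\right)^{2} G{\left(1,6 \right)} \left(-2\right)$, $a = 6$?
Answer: $-10677066408$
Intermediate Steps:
$G{\left(l,K \right)} = 11$ ($G{\left(l,K \right)} = 3 + \left(-4 + 2 \cdot 6\right) = 3 + \left(-4 + 12\right) = 3 + 8 = 11$)
$X = -2202$ ($X = -2 + \left(\left(-1\right) 5 - 5\right)^{2} \cdot 11 \left(-2\right) = -2 + \left(-5 - 5\right)^{2} \cdot 11 \left(-2\right) = -2 + \left(-10\right)^{2} \cdot 11 \left(-2\right) = -2 + 100 \cdot 11 \left(-2\right) = -2 + 1100 \left(-2\right) = -2 - 2200 = -2202$)
$s = -2202$
$s^{3} = \left(-2202\right)^{3} = -10677066408$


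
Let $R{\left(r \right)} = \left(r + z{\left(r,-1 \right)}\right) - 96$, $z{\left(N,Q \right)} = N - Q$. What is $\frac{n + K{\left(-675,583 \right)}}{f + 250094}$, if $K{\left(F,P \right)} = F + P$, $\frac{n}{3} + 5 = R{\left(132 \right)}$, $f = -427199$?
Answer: $- \frac{80}{35421} \approx -0.0022585$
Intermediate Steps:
$R{\left(r \right)} = -95 + 2 r$ ($R{\left(r \right)} = \left(r + \left(r - -1\right)\right) - 96 = \left(r + \left(r + 1\right)\right) - 96 = \left(r + \left(1 + r\right)\right) - 96 = \left(1 + 2 r\right) - 96 = -95 + 2 r$)
$n = 492$ ($n = -15 + 3 \left(-95 + 2 \cdot 132\right) = -15 + 3 \left(-95 + 264\right) = -15 + 3 \cdot 169 = -15 + 507 = 492$)
$\frac{n + K{\left(-675,583 \right)}}{f + 250094} = \frac{492 + \left(-675 + 583\right)}{-427199 + 250094} = \frac{492 - 92}{-177105} = 400 \left(- \frac{1}{177105}\right) = - \frac{80}{35421}$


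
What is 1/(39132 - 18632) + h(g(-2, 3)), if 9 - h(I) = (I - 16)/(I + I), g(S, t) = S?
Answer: 92251/20500 ≈ 4.5000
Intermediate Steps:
h(I) = 9 - (-16 + I)/(2*I) (h(I) = 9 - (I - 16)/(I + I) = 9 - (-16 + I)/(2*I))
1/(39132 - 18632) + h(g(-2, 3)) = 1/(39132 - 18632) + (17/2 + 8/(-2)) = 1/20500 + (17/2 + 8*(-½)) = 1/20500 + (17/2 - 4) = 1/20500 + 9/2 = 92251/20500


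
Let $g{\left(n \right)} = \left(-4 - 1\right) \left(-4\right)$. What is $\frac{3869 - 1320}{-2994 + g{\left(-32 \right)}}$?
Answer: $- \frac{2549}{2974} \approx -0.85709$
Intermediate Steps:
$g{\left(n \right)} = 20$ ($g{\left(n \right)} = \left(-5\right) \left(-4\right) = 20$)
$\frac{3869 - 1320}{-2994 + g{\left(-32 \right)}} = \frac{3869 - 1320}{-2994 + 20} = \frac{2549}{-2974} = 2549 \left(- \frac{1}{2974}\right) = - \frac{2549}{2974}$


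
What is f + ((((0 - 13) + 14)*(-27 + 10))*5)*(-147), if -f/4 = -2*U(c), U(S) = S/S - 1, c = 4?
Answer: 12495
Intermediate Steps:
U(S) = 0 (U(S) = 1 - 1 = 0)
f = 0 (f = -(-8)*0 = -4*0 = 0)
f + ((((0 - 13) + 14)*(-27 + 10))*5)*(-147) = 0 + ((((0 - 13) + 14)*(-27 + 10))*5)*(-147) = 0 + (((-13 + 14)*(-17))*5)*(-147) = 0 + ((1*(-17))*5)*(-147) = 0 - 17*5*(-147) = 0 - 85*(-147) = 0 + 12495 = 12495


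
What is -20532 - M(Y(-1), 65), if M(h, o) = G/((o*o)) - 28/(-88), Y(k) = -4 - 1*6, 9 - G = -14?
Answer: -1908479481/92950 ≈ -20532.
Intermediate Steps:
G = 23 (G = 9 - 1*(-14) = 9 + 14 = 23)
Y(k) = -10 (Y(k) = -4 - 6 = -10)
M(h, o) = 7/22 + 23/o**2 (M(h, o) = 23/((o*o)) - 28/(-88) = 23/(o**2) - 28*(-1/88) = 23/o**2 + 7/22 = 7/22 + 23/o**2)
-20532 - M(Y(-1), 65) = -20532 - (7/22 + 23/65**2) = -20532 - (7/22 + 23*(1/4225)) = -20532 - (7/22 + 23/4225) = -20532 - 1*30081/92950 = -20532 - 30081/92950 = -1908479481/92950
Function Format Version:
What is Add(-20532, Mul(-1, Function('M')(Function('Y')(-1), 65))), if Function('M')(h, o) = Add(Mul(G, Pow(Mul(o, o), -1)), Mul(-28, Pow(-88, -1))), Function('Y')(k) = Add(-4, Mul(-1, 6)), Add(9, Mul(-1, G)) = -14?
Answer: Rational(-1908479481, 92950) ≈ -20532.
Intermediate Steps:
G = 23 (G = Add(9, Mul(-1, -14)) = Add(9, 14) = 23)
Function('Y')(k) = -10 (Function('Y')(k) = Add(-4, -6) = -10)
Function('M')(h, o) = Add(Rational(7, 22), Mul(23, Pow(o, -2))) (Function('M')(h, o) = Add(Mul(23, Pow(Mul(o, o), -1)), Mul(-28, Pow(-88, -1))) = Add(Mul(23, Pow(Pow(o, 2), -1)), Mul(-28, Rational(-1, 88))) = Add(Mul(23, Pow(o, -2)), Rational(7, 22)) = Add(Rational(7, 22), Mul(23, Pow(o, -2))))
Add(-20532, Mul(-1, Function('M')(Function('Y')(-1), 65))) = Add(-20532, Mul(-1, Add(Rational(7, 22), Mul(23, Pow(65, -2))))) = Add(-20532, Mul(-1, Add(Rational(7, 22), Mul(23, Rational(1, 4225))))) = Add(-20532, Mul(-1, Add(Rational(7, 22), Rational(23, 4225)))) = Add(-20532, Mul(-1, Rational(30081, 92950))) = Add(-20532, Rational(-30081, 92950)) = Rational(-1908479481, 92950)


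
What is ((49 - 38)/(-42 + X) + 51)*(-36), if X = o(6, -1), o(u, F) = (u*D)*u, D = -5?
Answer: -67866/37 ≈ -1834.2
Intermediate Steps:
o(u, F) = -5*u² (o(u, F) = (u*(-5))*u = (-5*u)*u = -5*u²)
X = -180 (X = -5*6² = -5*36 = -180)
((49 - 38)/(-42 + X) + 51)*(-36) = ((49 - 38)/(-42 - 180) + 51)*(-36) = (11/(-222) + 51)*(-36) = (11*(-1/222) + 51)*(-36) = (-11/222 + 51)*(-36) = (11311/222)*(-36) = -67866/37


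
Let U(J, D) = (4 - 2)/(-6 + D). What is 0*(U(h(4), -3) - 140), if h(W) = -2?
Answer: 0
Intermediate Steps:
U(J, D) = 2/(-6 + D)
0*(U(h(4), -3) - 140) = 0*(2/(-6 - 3) - 140) = 0*(2/(-9) - 140) = 0*(2*(-⅑) - 140) = 0*(-2/9 - 140) = 0*(-1262/9) = 0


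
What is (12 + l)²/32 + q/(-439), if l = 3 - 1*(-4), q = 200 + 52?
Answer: 150415/14048 ≈ 10.707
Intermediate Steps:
q = 252
l = 7 (l = 3 + 4 = 7)
(12 + l)²/32 + q/(-439) = (12 + 7)²/32 + 252/(-439) = 19²*(1/32) + 252*(-1/439) = 361*(1/32) - 252/439 = 361/32 - 252/439 = 150415/14048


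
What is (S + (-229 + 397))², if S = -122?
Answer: 2116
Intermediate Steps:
(S + (-229 + 397))² = (-122 + (-229 + 397))² = (-122 + 168)² = 46² = 2116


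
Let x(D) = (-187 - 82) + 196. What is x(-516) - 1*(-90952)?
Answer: 90879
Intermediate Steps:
x(D) = -73 (x(D) = -269 + 196 = -73)
x(-516) - 1*(-90952) = -73 - 1*(-90952) = -73 + 90952 = 90879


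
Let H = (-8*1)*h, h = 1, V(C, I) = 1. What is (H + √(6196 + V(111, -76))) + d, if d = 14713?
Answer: 14705 + √6197 ≈ 14784.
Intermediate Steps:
H = -8 (H = -8*1*1 = -8*1 = -8)
(H + √(6196 + V(111, -76))) + d = (-8 + √(6196 + 1)) + 14713 = (-8 + √6197) + 14713 = 14705 + √6197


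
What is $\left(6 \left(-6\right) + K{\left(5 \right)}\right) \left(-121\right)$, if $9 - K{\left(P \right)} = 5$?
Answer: $3872$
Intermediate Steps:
$K{\left(P \right)} = 4$ ($K{\left(P \right)} = 9 - 5 = 4$)
$\left(6 \left(-6\right) + K{\left(5 \right)}\right) \left(-121\right) = \left(6 \left(-6\right) + 4\right) \left(-121\right) = \left(-36 + 4\right) \left(-121\right) = \left(-32\right) \left(-121\right) = 3872$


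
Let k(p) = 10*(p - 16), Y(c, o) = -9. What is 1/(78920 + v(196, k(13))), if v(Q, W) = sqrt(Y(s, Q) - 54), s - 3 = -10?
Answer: 78920/6228366463 - 3*I*sqrt(7)/6228366463 ≈ 1.2671e-5 - 1.2744e-9*I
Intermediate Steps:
s = -7 (s = 3 - 10 = -7)
k(p) = -160 + 10*p (k(p) = 10*(-16 + p) = -160 + 10*p)
v(Q, W) = 3*I*sqrt(7) (v(Q, W) = sqrt(-9 - 54) = sqrt(-63) = 3*I*sqrt(7))
1/(78920 + v(196, k(13))) = 1/(78920 + 3*I*sqrt(7))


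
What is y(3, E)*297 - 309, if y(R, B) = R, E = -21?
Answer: 582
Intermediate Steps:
y(3, E)*297 - 309 = 3*297 - 309 = 891 - 309 = 582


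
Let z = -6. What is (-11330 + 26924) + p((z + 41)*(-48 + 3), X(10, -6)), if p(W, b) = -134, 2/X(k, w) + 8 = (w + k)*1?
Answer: 15460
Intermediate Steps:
X(k, w) = 2/(-8 + k + w) (X(k, w) = 2/(-8 + (w + k)*1) = 2/(-8 + (k + w)*1) = 2/(-8 + (k + w)) = 2/(-8 + k + w))
(-11330 + 26924) + p((z + 41)*(-48 + 3), X(10, -6)) = (-11330 + 26924) - 134 = 15594 - 134 = 15460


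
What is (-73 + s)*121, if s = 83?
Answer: 1210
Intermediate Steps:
(-73 + s)*121 = (-73 + 83)*121 = 10*121 = 1210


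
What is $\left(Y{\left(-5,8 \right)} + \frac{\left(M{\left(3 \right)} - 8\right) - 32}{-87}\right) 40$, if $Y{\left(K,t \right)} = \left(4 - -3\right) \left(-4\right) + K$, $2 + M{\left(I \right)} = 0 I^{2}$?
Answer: $- \frac{37720}{29} \approx -1300.7$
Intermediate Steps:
$M{\left(I \right)} = -2$ ($M{\left(I \right)} = -2 + 0 I^{2} = -2 + 0 = -2$)
$Y{\left(K,t \right)} = -28 + K$ ($Y{\left(K,t \right)} = \left(4 + 3\right) \left(-4\right) + K = 7 \left(-4\right) + K = -28 + K$)
$\left(Y{\left(-5,8 \right)} + \frac{\left(M{\left(3 \right)} - 8\right) - 32}{-87}\right) 40 = \left(\left(-28 - 5\right) + \frac{\left(-2 - 8\right) - 32}{-87}\right) 40 = \left(-33 + \left(-10 - 32\right) \left(- \frac{1}{87}\right)\right) 40 = \left(-33 - - \frac{14}{29}\right) 40 = \left(-33 + \frac{14}{29}\right) 40 = \left(- \frac{943}{29}\right) 40 = - \frac{37720}{29}$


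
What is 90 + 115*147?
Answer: 16995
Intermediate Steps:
90 + 115*147 = 90 + 16905 = 16995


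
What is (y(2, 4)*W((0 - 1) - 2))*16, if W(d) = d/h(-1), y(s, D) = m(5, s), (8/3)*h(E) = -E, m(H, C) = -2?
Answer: 256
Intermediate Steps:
h(E) = -3*E/8 (h(E) = 3*(-E)/8 = -3*E/8)
y(s, D) = -2
W(d) = 8*d/3 (W(d) = d/((-3/8*(-1))) = d/(3/8) = d*(8/3) = 8*d/3)
(y(2, 4)*W((0 - 1) - 2))*16 = -16*((0 - 1) - 2)/3*16 = -16*(-1 - 2)/3*16 = -16*(-3)/3*16 = -2*(-8)*16 = 16*16 = 256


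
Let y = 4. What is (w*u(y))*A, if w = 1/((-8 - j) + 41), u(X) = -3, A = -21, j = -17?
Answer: 63/50 ≈ 1.2600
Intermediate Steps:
w = 1/50 (w = 1/((-8 - 1*(-17)) + 41) = 1/((-8 + 17) + 41) = 1/(9 + 41) = 1/50 ≈ 0.020000)
(w*u(y))*A = ((1/50)*(-3))*(-21) = -3/50*(-21) = 63/50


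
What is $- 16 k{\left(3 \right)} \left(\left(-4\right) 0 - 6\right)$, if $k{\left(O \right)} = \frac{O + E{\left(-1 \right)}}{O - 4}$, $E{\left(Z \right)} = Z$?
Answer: $-192$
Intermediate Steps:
$k{\left(O \right)} = \frac{-1 + O}{-4 + O}$ ($k{\left(O \right)} = \frac{O - 1}{O - 4} = \frac{-1 + O}{-4 + O}$)
$- 16 k{\left(3 \right)} \left(\left(-4\right) 0 - 6\right) = - 16 \frac{-1 + 3}{-4 + 3} \left(\left(-4\right) 0 - 6\right) = - 16 \frac{1}{-1} \cdot 2 \left(0 - 6\right) = - 16 \left(\left(-1\right) 2\right) \left(-6\right) = \left(-16\right) \left(-2\right) \left(-6\right) = 32 \left(-6\right) = -192$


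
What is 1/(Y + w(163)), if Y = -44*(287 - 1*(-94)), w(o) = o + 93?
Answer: -1/16508 ≈ -6.0577e-5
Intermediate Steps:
w(o) = 93 + o
Y = -16764 (Y = -44*(287 + 94) = -44*381 = -16764)
1/(Y + w(163)) = 1/(-16764 + (93 + 163)) = 1/(-16764 + 256) = 1/(-16508) = -1/16508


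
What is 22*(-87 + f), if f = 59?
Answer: -616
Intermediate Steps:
22*(-87 + f) = 22*(-87 + 59) = 22*(-28) = -616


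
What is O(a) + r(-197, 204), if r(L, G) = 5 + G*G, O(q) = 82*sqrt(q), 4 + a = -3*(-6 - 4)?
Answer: 41621 + 82*sqrt(26) ≈ 42039.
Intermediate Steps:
a = 26 (a = -4 - 3*(-6 - 4) = -4 - 3*(-10) = -4 + 30 = 26)
r(L, G) = 5 + G**2
O(a) + r(-197, 204) = 82*sqrt(26) + (5 + 204**2) = 82*sqrt(26) + (5 + 41616) = 82*sqrt(26) + 41621 = 41621 + 82*sqrt(26)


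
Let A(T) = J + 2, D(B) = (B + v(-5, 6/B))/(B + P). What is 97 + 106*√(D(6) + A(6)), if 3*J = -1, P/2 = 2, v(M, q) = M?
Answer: 97 + 53*√1590/15 ≈ 237.89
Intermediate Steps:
P = 4 (P = 2*2 = 4)
J = -⅓ (J = (⅓)*(-1) = -⅓ ≈ -0.33333)
D(B) = (-5 + B)/(4 + B) (D(B) = (B - 5)/(B + 4) = (-5 + B)/(4 + B))
A(T) = 5/3 (A(T) = -⅓ + 2 = 5/3)
97 + 106*√(D(6) + A(6)) = 97 + 106*√((-5 + 6)/(4 + 6) + 5/3) = 97 + 106*√(1/10 + 5/3) = 97 + 106*√((⅒)*1 + 5/3) = 97 + 106*√(⅒ + 5/3) = 97 + 106*√(53/30) = 97 + 106*(√1590/30) = 97 + 53*√1590/15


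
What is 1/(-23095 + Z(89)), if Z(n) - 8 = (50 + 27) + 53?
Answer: -1/22957 ≈ -4.3560e-5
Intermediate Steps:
Z(n) = 138 (Z(n) = 8 + ((50 + 27) + 53) = 8 + (77 + 53) = 8 + 130 = 138)
1/(-23095 + Z(89)) = 1/(-23095 + 138) = 1/(-22957) = -1/22957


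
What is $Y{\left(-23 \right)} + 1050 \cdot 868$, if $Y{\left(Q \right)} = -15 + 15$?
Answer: $911400$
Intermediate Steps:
$Y{\left(Q \right)} = 0$
$Y{\left(-23 \right)} + 1050 \cdot 868 = 0 + 1050 \cdot 868 = 0 + 911400 = 911400$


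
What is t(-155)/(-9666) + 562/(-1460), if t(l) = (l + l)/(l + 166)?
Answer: -14825653/38808990 ≈ -0.38202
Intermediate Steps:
t(l) = 2*l/(166 + l) (t(l) = (2*l)/(166 + l) = 2*l/(166 + l))
t(-155)/(-9666) + 562/(-1460) = (2*(-155)/(166 - 155))/(-9666) + 562/(-1460) = (2*(-155)/11)*(-1/9666) + 562*(-1/1460) = (2*(-155)*(1/11))*(-1/9666) - 281/730 = -310/11*(-1/9666) - 281/730 = 155/53163 - 281/730 = -14825653/38808990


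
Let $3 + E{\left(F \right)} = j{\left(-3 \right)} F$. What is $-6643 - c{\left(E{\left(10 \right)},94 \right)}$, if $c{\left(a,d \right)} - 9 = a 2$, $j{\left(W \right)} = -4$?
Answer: $-6566$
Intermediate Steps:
$E{\left(F \right)} = -3 - 4 F$
$c{\left(a,d \right)} = 9 + 2 a$ ($c{\left(a,d \right)} = 9 + a 2 = 9 + 2 a$)
$-6643 - c{\left(E{\left(10 \right)},94 \right)} = -6643 - \left(9 + 2 \left(-3 - 40\right)\right) = -6643 - \left(9 + 2 \left(-43\right)\right) = -6643 - \left(9 - 86\right) = -6643 - -77 = -6643 + 77 = -6566$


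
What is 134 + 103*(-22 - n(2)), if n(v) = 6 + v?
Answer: -2956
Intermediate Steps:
134 + 103*(-22 - n(2)) = 134 + 103*(-22 - (6 + 2)) = 134 + 103*(-22 - 1*8) = 134 + 103*(-22 - 8) = 134 + 103*(-30) = 134 - 3090 = -2956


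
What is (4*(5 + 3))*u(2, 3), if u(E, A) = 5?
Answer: 160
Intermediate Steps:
(4*(5 + 3))*u(2, 3) = (4*(5 + 3))*5 = (4*8)*5 = 32*5 = 160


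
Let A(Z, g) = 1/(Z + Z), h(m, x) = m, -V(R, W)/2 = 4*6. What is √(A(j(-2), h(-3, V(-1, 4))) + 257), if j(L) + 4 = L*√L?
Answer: √((2055 + 1028*I*√2)/(2 + I*√2))/2 ≈ 16.029 + 0.0018381*I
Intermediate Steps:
V(R, W) = -48 (V(R, W) = -8*6 = -2*24 = -48)
j(L) = -4 + L^(3/2) (j(L) = -4 + L*√L = -4 + L^(3/2))
A(Z, g) = 1/(2*Z)
√(A(j(-2), h(-3, V(-1, 4))) + 257) = √(1/(2*(-4 + (-2)^(3/2))) + 257) = √(1/(2*(-4 - 2*I*√2)) + 257) = √(257 + 1/(2*(-4 - 2*I*√2)))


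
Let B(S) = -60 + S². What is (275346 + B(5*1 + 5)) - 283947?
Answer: -8561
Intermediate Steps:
(275346 + B(5*1 + 5)) - 283947 = (275346 + (-60 + (5*1 + 5)²)) - 283947 = (275346 + (-60 + (5 + 5)²)) - 283947 = (275346 + (-60 + 10²)) - 283947 = (275346 + (-60 + 100)) - 283947 = (275346 + 40) - 283947 = 275386 - 283947 = -8561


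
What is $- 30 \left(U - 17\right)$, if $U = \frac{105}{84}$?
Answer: $\frac{945}{2} \approx 472.5$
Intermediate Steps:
$U = \frac{5}{4}$ ($U = 105 \cdot \frac{1}{84} = \frac{5}{4} \approx 1.25$)
$- 30 \left(U - 17\right) = - 30 \left(\frac{5}{4} - 17\right) = \left(-30\right) \left(- \frac{63}{4}\right) = \frac{945}{2}$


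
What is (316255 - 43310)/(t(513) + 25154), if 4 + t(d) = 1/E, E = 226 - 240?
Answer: 3821230/352099 ≈ 10.853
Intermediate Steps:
E = -14
t(d) = -57/14 (t(d) = -4 + 1/(-14) = -4 - 1/14 = -57/14)
(316255 - 43310)/(t(513) + 25154) = (316255 - 43310)/(-57/14 + 25154) = 272945/(352099/14) = 272945*(14/352099) = 3821230/352099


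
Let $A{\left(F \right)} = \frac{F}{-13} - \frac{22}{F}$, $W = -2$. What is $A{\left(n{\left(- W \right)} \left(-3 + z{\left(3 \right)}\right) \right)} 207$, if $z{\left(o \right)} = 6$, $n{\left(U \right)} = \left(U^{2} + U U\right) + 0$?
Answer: $- \frac{29739}{52} \approx -571.9$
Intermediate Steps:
$n{\left(U \right)} = 2 U^{2}$ ($n{\left(U \right)} = \left(U^{2} + U^{2}\right) + 0 = 2 U^{2} + 0 = 2 U^{2}$)
$A{\left(F \right)} = - \frac{22}{F} - \frac{F}{13}$ ($A{\left(F \right)} = F \left(- \frac{1}{13}\right) - \frac{22}{F} = - \frac{F}{13} - \frac{22}{F} = - \frac{22}{F} - \frac{F}{13}$)
$A{\left(n{\left(- W \right)} \left(-3 + z{\left(3 \right)}\right) \right)} 207 = \left(- \frac{22}{2 \left(\left(-1\right) \left(-2\right)\right)^{2} \left(-3 + 6\right)} - \frac{2 \left(\left(-1\right) \left(-2\right)\right)^{2} \left(-3 + 6\right)}{13}\right) 207 = \left(- \frac{22}{2 \cdot 2^{2} \cdot 3} - \frac{2 \cdot 2^{2} \cdot 3}{13}\right) 207 = \left(- \frac{22}{2 \cdot 4 \cdot 3} - \frac{2 \cdot 4 \cdot 3}{13}\right) 207 = \left(- \frac{22}{8 \cdot 3} - \frac{8 \cdot 3}{13}\right) 207 = \left(- \frac{22}{24} - \frac{24}{13}\right) 207 = \left(\left(-22\right) \frac{1}{24} - \frac{24}{13}\right) 207 = \left(- \frac{11}{12} - \frac{24}{13}\right) 207 = \left(- \frac{431}{156}\right) 207 = - \frac{29739}{52}$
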